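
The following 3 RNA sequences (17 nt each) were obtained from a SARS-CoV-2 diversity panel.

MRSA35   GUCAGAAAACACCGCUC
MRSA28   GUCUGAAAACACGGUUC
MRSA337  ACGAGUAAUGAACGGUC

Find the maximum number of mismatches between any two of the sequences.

Pairwise Hamming distances:
  MRSA35 vs MRSA28: 3
  MRSA35 vs MRSA337: 8
  MRSA28 vs MRSA337: 10
The largest is 10, between MRSA28 and MRSA337.

10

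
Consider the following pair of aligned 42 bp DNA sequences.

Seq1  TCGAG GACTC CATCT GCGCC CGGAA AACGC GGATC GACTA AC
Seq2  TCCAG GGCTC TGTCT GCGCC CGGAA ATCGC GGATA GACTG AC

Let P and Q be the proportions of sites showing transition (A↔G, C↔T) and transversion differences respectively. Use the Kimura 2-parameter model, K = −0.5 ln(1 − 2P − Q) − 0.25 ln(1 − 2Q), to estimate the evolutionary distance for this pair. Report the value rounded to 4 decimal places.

0.1904

The sequences differ at positions 3 (G/C, transversion), 7 (A/G, transition), 11 (C/T, transition), 12 (A/G, transition), 27 (A/T, transversion), 35 (C/A, transversion), 40 (A/G, transition).
Of the 7 differences, 4 transitions and 3 transversions over 42 sites: P = 4/42 = 0.095238, Q = 3/42 = 0.071429.
d = −0.5·ln(0.738095) − 0.25·ln(0.857142) = −0.5·(-0.303683) − 0.25·(-0.154152) = 0.1904.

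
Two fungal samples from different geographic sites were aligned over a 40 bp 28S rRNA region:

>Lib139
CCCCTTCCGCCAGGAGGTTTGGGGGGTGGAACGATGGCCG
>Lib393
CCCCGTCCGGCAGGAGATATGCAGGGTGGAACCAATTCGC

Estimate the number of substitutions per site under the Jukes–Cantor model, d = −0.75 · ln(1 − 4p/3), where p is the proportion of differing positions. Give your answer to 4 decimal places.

Differing sites — 5:T/G; 10:C/G; 17:G/A; 19:T/A; 22:G/C; 23:G/A; 33:G/C; 35:T/A; 36:G/T; 37:G/T; 39:C/G; 40:G/C.
p = 12/40 = 0.300000.
d = −0.75 · ln(1 − (4/3)·0.300000) = −0.75 · ln(0.600000) = −0.75 · (-0.510826) = 0.3831.

0.3831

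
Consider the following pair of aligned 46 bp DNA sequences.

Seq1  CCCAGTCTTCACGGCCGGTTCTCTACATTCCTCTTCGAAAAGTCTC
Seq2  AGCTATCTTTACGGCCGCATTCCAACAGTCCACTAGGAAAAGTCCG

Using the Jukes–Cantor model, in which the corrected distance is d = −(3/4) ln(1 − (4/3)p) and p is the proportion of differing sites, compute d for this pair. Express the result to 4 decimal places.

0.4674

Differing sites — 1:C/A; 2:C/G; 4:A/T; 5:G/A; 10:C/T; 18:G/C; 19:T/A; 21:C/T; 22:T/C; 24:T/A; 28:T/G; 32:T/A; 35:T/A; 36:C/G; 45:T/C; 46:C/G.
p = 16/46 = 0.347826.
d = −0.75 · ln(1 − (4/3)·0.347826) = −0.75 · ln(0.536232) = −0.75 · (-0.623188) = 0.4674.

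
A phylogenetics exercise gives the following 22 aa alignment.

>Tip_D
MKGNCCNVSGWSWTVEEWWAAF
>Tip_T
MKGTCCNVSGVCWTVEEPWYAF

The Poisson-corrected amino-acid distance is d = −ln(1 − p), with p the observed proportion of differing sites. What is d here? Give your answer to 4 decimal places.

0.2578

Mismatches occur at site 4 (N↔T), site 11 (W↔V), site 12 (S↔C), site 18 (W↔P), site 20 (A↔Y).
p = 5/22 = 0.227273.
d = −ln(1 − 0.227273) = −ln(0.772727) = 0.2578.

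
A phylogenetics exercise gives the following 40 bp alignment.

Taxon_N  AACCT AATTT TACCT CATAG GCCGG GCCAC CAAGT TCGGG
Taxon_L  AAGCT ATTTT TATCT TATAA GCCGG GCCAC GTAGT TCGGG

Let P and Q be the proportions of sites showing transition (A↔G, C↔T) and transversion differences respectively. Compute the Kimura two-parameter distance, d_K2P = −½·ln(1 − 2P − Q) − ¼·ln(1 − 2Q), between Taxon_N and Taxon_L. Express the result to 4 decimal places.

0.1996

Mismatches occur at site 3 (C→G, transversion), site 7 (A→T, transversion), site 13 (C→T, transition), site 16 (C→T, transition), site 20 (G→A, transition), site 31 (C→G, transversion), site 32 (A→T, transversion).
Of the 7 differences, 3 transitions and 4 transversions over 40 sites: P = 3/40 = 0.075000, Q = 4/40 = 0.100000.
d = −0.5·ln(0.750000) − 0.25·ln(0.800000) = −0.5·(-0.287682) − 0.25·(-0.223144) = 0.1996.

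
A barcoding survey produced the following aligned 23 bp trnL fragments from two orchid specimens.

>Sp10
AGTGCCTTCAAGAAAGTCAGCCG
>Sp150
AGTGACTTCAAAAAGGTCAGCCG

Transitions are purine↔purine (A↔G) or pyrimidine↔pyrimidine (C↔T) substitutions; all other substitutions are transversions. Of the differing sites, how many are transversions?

Mismatches occur at site 5 (C/A, transversion), site 12 (G/A, transition), site 15 (A/G, transition).
Of the 3 differences, 2 transitions and 1 transversion, so the answer is 1.

1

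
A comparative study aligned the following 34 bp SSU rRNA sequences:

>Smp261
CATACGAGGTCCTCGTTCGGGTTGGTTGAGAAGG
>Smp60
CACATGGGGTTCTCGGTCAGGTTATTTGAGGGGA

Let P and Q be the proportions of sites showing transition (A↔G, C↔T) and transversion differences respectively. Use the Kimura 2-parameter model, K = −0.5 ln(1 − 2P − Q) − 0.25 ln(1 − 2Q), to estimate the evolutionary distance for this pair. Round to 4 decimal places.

Mismatches occur at site 3 (T↔C, transition), site 5 (C↔T, transition), site 7 (A↔G, transition), site 11 (C↔T, transition), site 16 (T↔G, transversion), site 19 (G↔A, transition), site 24 (G↔A, transition), site 25 (G↔T, transversion), site 31 (A↔G, transition), site 32 (A↔G, transition), site 34 (G↔A, transition).
Of the 11 differences, 9 transitions and 2 transversions over 34 sites: P = 9/34 = 0.264706, Q = 2/34 = 0.058824.
d = −0.5·ln(0.411764) − 0.25·ln(0.882352) = −0.5·(-0.887305) − 0.25·(-0.125164) = 0.4749.

0.4749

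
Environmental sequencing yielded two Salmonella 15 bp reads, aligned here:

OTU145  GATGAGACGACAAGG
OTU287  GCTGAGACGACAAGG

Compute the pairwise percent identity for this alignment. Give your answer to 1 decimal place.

93.3%

The sequences differ at position 2 (A/C).
14 of the 15 sites match, so the percent identity is 14/15 × 100 = 93.3%.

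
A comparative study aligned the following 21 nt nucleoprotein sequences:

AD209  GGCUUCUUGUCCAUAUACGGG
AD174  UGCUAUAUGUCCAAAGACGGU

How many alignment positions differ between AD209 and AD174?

7

Differing sites — 1:G/U; 5:U/A; 6:C/U; 7:U/A; 14:U/A; 16:U/G; 21:G/U.
That gives 7 mismatches out of 21 aligned sites, so the Hamming distance is 7.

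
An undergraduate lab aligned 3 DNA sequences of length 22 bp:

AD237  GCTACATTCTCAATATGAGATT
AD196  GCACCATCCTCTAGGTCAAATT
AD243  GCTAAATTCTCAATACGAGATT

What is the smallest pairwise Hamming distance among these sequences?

2

Pairwise Hamming distances:
  AD237 vs AD196: 8
  AD237 vs AD243: 2
  AD196 vs AD243: 10
The smallest is 2, between AD237 and AD243.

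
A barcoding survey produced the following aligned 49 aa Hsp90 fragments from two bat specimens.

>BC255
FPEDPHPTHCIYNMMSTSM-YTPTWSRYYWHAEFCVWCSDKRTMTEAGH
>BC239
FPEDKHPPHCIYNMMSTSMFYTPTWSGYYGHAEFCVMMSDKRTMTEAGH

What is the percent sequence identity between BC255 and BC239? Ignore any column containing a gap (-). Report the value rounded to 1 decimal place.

Excluding the 1 gap column leaves 48 comparable sites.
The sequences differ at positions 5 (P/K), 8 (T/P), 27 (R/G), 30 (W/G), 37 (W/M), 38 (C/M).
42 of the 48 comparable sites match, so the percent identity is 42/48 × 100 = 87.5%.

87.5%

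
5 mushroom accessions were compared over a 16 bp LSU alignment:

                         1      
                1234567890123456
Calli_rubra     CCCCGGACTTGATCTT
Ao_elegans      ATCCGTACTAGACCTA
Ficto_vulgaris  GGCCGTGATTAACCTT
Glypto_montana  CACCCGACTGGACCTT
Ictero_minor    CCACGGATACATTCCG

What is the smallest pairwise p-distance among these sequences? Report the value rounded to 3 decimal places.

0.250

Pairwise Hamming distances:
  Calli_rubra vs Ao_elegans: 6
  Calli_rubra vs Ficto_vulgaris: 7
  Calli_rubra vs Glypto_montana: 4
  Calli_rubra vs Ictero_minor: 8
  Ao_elegans vs Ficto_vulgaris: 7
  Ao_elegans vs Glypto_montana: 6
  Ao_elegans vs Ictero_minor: 12
  Ficto_vulgaris vs Glypto_montana: 8
  Ficto_vulgaris vs Ictero_minor: 12
  Glypto_montana vs Ictero_minor: 11
The smallest is 4 mismatches, between Calli_rubra and Glypto_montana; p = 4/16 = 0.250.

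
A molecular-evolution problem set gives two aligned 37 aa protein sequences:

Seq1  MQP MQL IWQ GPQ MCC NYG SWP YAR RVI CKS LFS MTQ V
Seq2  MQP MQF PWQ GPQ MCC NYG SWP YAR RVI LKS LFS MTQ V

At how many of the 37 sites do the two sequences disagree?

The sequences differ at positions 6 (L/F), 7 (I/P), 28 (C/L).
That gives 3 mismatches out of 37 aligned sites, so the Hamming distance is 3.

3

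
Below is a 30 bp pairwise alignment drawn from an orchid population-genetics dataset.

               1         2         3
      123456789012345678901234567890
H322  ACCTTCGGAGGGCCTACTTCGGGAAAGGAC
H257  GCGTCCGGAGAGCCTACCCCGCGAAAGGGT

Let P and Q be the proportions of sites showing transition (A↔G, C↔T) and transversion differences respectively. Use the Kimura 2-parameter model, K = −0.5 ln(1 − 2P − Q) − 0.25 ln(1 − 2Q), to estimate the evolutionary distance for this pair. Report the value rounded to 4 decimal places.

The sequences differ at positions 1 (A/G, transition), 3 (C/G, transversion), 5 (T/C, transition), 11 (G/A, transition), 18 (T/C, transition), 19 (T/C, transition), 22 (G/C, transversion), 29 (A/G, transition), 30 (C/T, transition).
Of the 9 differences, 7 transitions and 2 transversions over 30 sites: P = 7/30 = 0.233333, Q = 2/30 = 0.066667.
d = −0.5·ln(0.466667) − 0.25·ln(0.866666) = −0.5·(-0.762139) − 0.25·(-0.143102) = 0.4168.

0.4168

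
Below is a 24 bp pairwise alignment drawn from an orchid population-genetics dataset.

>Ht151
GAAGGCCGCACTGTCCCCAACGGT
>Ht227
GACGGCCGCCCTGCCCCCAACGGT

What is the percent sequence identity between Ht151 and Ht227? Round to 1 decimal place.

87.5%

Mismatches occur at site 3 (A/C), site 10 (A/C), site 14 (T/C).
21 of the 24 sites match, so the percent identity is 21/24 × 100 = 87.5%.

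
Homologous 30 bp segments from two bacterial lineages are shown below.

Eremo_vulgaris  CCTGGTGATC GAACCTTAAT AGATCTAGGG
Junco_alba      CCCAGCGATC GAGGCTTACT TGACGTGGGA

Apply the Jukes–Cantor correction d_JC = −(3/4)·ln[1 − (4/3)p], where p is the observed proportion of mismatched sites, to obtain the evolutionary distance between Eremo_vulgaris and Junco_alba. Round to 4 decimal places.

Differing sites — 3:T/C; 4:G/A; 6:T/C; 13:A/G; 14:C/G; 19:A/C; 21:A/T; 24:T/C; 25:C/G; 27:A/G; 30:G/A.
p = 11/30 = 0.366667.
d = −0.75 · ln(1 − (4/3)·0.366667) = −0.75 · ln(0.511111) = −0.75 · (-0.671168) = 0.5034.

0.5034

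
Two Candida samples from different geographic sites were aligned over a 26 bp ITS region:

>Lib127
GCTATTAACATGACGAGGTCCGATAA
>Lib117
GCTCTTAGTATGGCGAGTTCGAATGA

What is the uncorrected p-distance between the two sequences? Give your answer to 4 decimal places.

0.3077

Differing sites — 4:A/C; 8:A/G; 9:C/T; 13:A/G; 18:G/T; 21:C/G; 22:G/A; 25:A/G.
There are 8 differences over 26 sites, so p = 8/26 = 0.3077.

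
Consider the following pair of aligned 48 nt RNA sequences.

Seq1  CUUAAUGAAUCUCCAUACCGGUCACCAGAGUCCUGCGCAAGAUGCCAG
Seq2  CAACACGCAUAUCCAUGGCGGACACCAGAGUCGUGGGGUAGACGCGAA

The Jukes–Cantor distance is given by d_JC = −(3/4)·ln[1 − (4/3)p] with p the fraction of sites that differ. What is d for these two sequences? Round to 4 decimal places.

0.4408

Mismatches occur at site 2 (U→A), site 3 (U→A), site 4 (A→C), site 6 (U→C), site 8 (A→C), site 11 (C→A), site 17 (A→G), site 18 (C→G), site 22 (U→A), site 33 (C→G), site 36 (C→G), site 38 (C→G), site 39 (A→U), site 43 (U→C), site 46 (C→G), site 48 (G→A).
p = 16/48 = 0.333333.
d = −0.75 · ln(1 − (4/3)·0.333333) = −0.75 · ln(0.555556) = −0.75 · (-0.587786) = 0.4408.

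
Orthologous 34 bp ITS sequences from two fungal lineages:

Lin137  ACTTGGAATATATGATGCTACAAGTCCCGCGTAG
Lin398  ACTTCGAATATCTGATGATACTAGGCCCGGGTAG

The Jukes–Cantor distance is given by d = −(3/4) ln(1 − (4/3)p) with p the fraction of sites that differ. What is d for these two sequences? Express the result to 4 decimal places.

The sequences differ at positions 5 (G/C), 12 (A/C), 18 (C/A), 22 (A/T), 25 (T/G), 30 (C/G).
p = 6/34 = 0.176471.
d = −0.75 · ln(1 − (4/3)·0.176471) = −0.75 · ln(0.764705) = −0.75 · (-0.268265) = 0.2012.

0.2012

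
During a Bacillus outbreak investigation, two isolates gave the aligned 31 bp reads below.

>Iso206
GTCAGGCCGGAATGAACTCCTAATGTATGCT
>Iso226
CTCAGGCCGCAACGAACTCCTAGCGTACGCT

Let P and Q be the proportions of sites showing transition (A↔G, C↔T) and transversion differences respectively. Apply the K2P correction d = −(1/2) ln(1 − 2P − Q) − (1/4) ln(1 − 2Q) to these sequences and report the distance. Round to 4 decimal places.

0.2293

Mismatches occur at site 1 (G/C, transversion), site 10 (G/C, transversion), site 13 (T/C, transition), site 23 (A/G, transition), site 24 (T/C, transition), site 28 (T/C, transition).
Of the 6 differences, 4 transitions and 2 transversions over 31 sites: P = 4/31 = 0.129032, Q = 2/31 = 0.064516.
d = −0.5·ln(0.677420) − 0.25·ln(0.870968) = −0.5·(-0.389464) − 0.25·(-0.138150) = 0.2293.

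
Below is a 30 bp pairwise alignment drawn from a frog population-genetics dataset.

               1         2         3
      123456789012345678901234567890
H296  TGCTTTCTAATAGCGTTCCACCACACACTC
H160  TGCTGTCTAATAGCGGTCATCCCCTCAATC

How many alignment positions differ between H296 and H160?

Differing sites — 5:T/G; 16:T/G; 19:C/A; 20:A/T; 23:A/C; 25:A/T; 28:C/A.
That gives 7 mismatches out of 30 aligned sites, so the Hamming distance is 7.

7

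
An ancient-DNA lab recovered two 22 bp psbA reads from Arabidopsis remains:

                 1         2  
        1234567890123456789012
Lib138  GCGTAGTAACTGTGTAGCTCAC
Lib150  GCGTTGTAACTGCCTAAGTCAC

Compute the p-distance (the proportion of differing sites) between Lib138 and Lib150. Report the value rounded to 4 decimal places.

0.2273

The sequences differ at positions 5 (A/T), 13 (T/C), 14 (G/C), 17 (G/A), 18 (C/G).
There are 5 differences over 22 sites, so p = 5/22 = 0.2273.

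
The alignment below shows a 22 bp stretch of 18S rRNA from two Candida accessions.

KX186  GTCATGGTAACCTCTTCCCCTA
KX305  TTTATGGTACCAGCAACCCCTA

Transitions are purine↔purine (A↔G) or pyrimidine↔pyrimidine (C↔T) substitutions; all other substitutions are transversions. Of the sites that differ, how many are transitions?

1

The sequences differ at positions 1 (G/T, transversion), 3 (C/T, transition), 10 (A/C, transversion), 12 (C/A, transversion), 13 (T/G, transversion), 15 (T/A, transversion), 16 (T/A, transversion).
Of the 7 differences, 1 transition and 6 transversions, so the answer is 1.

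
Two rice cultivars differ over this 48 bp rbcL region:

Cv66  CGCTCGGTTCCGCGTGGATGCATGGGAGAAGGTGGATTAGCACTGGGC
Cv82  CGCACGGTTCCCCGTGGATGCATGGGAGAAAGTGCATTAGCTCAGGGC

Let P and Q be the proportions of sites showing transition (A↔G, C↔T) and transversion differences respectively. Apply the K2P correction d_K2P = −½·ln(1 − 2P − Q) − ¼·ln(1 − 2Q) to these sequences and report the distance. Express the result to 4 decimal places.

The sequences differ at positions 4 (T/A, transversion), 12 (G/C, transversion), 31 (G/A, transition), 35 (G/C, transversion), 42 (A/T, transversion), 44 (T/A, transversion).
Of the 6 differences, 1 transition and 5 transversions over 48 sites: P = 1/48 = 0.020833, Q = 5/48 = 0.104167.
d = −0.5·ln(0.854167) − 0.25·ln(0.791666) = −0.5·(-0.157629) − 0.25·(-0.233616) = 0.1372.

0.1372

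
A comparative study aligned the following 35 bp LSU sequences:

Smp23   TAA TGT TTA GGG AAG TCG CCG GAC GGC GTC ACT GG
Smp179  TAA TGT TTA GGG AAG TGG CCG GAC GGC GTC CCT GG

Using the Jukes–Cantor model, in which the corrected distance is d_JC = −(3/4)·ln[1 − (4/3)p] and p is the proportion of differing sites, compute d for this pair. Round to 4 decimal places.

0.0594

Mismatches occur at site 17 (C↔G), site 31 (A↔C).
p = 2/35 = 0.057143.
d = −0.75 · ln(1 − (4/3)·0.057143) = −0.75 · ln(0.923809) = −0.75 · (-0.079250) = 0.0594.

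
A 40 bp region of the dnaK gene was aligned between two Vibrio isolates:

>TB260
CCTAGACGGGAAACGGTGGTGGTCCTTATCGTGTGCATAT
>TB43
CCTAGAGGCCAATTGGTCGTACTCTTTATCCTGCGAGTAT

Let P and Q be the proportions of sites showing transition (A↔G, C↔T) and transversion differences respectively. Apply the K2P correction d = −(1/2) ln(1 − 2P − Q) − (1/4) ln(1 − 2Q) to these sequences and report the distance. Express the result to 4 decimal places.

0.4266

The sequences differ at positions 7 (C/G, transversion), 9 (G/C, transversion), 10 (G/C, transversion), 13 (A/T, transversion), 14 (C/T, transition), 18 (G/C, transversion), 21 (G/A, transition), 22 (G/C, transversion), 25 (C/T, transition), 31 (G/C, transversion), 34 (T/C, transition), 36 (C/A, transversion), 37 (A/G, transition).
Of the 13 differences, 5 transitions and 8 transversions over 40 sites: P = 5/40 = 0.125000, Q = 8/40 = 0.200000.
d = −0.5·ln(0.550000) − 0.25·ln(0.600000) = −0.5·(-0.597837) − 0.25·(-0.510826) = 0.4266.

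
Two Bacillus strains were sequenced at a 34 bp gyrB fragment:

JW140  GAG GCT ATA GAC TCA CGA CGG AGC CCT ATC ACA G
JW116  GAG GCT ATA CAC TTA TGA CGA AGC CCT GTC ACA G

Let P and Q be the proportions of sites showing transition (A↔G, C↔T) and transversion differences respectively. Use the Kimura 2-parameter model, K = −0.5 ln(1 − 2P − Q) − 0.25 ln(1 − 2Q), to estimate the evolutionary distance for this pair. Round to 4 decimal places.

Mismatches occur at site 10 (G↔C, transversion), site 14 (C↔T, transition), site 16 (C↔T, transition), site 21 (G↔A, transition), site 28 (A↔G, transition).
Of the 5 differences, 4 transitions and 1 transversion over 34 sites: P = 4/34 = 0.117647, Q = 1/34 = 0.029412.
d = −0.5·ln(0.735294) − 0.25·ln(0.941176) = −0.5·(-0.307485) − 0.25·(-0.060625) = 0.1689.

0.1689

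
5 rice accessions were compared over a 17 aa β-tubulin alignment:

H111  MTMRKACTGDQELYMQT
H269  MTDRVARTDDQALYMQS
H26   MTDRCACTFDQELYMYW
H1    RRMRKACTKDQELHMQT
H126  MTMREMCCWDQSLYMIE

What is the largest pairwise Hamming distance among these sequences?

10

Pairwise Hamming distances:
  H111 vs H269: 6
  H111 vs H26: 5
  H111 vs H1: 4
  H111 vs H126: 7
  H269 vs H26: 6
  H269 vs H1: 9
  H269 vs H126: 9
  H26 vs H1: 8
  H26 vs H126: 8
  H1 vs H126: 10
The largest is 10, between H1 and H126.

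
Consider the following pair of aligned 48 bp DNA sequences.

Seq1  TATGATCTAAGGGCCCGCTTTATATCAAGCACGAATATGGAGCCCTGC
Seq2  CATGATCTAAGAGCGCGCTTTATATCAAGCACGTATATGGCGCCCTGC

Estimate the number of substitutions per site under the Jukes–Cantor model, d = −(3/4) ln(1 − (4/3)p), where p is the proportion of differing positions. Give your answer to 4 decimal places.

The sequences differ at positions 1 (T/C), 12 (G/A), 15 (C/G), 34 (A/T), 41 (A/C).
p = 5/48 = 0.104167.
d = −0.75 · ln(1 − (4/3)·0.104167) = −0.75 · ln(0.861111) = −0.75 · (-0.149532) = 0.1121.

0.1121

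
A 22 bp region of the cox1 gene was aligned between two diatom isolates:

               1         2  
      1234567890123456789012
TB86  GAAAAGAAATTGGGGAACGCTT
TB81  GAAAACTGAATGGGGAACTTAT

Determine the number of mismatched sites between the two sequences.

Differing sites — 6:G/C; 7:A/T; 8:A/G; 10:T/A; 19:G/T; 20:C/T; 21:T/A.
That gives 7 mismatches out of 22 aligned sites, so the Hamming distance is 7.

7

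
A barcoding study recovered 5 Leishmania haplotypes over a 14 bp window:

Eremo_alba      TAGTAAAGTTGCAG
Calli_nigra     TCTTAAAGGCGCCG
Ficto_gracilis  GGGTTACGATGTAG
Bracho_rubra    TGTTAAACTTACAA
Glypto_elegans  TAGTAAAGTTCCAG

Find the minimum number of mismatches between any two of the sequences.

1

Pairwise Hamming distances:
  Eremo_alba vs Calli_nigra: 5
  Eremo_alba vs Ficto_gracilis: 6
  Eremo_alba vs Bracho_rubra: 5
  Eremo_alba vs Glypto_elegans: 1
  Calli_nigra vs Ficto_gracilis: 9
  Calli_nigra vs Bracho_rubra: 7
  Calli_nigra vs Glypto_elegans: 6
  Ficto_gracilis vs Bracho_rubra: 9
  Ficto_gracilis vs Glypto_elegans: 7
  Bracho_rubra vs Glypto_elegans: 5
The smallest is 1, between Eremo_alba and Glypto_elegans.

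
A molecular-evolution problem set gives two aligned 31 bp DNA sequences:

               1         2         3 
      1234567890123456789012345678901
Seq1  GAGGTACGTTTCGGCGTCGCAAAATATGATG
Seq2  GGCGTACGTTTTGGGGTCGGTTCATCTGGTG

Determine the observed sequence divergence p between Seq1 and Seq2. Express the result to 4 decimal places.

The sequences differ at positions 2 (A/G), 3 (G/C), 12 (C/T), 15 (C/G), 20 (C/G), 21 (A/T), 22 (A/T), 23 (A/C), 26 (A/C), 29 (A/G).
There are 10 differences over 31 sites, so p = 10/31 = 0.3226.

0.3226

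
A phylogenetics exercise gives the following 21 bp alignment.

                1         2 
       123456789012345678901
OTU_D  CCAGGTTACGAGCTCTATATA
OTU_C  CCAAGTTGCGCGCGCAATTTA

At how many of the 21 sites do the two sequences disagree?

Differing sites — 4:G/A; 8:A/G; 11:A/C; 14:T/G; 16:T/A; 19:A/T.
That gives 6 mismatches out of 21 aligned sites, so the Hamming distance is 6.

6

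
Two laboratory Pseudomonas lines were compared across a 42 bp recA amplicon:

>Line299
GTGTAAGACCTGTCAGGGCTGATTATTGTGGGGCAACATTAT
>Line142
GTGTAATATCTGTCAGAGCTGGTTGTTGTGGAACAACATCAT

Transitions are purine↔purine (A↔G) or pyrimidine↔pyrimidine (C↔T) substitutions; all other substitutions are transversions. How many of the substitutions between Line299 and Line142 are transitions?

7

The sequences differ at positions 7 (G/T, transversion), 9 (C/T, transition), 17 (G/A, transition), 22 (A/G, transition), 25 (A/G, transition), 32 (G/A, transition), 33 (G/A, transition), 40 (T/C, transition).
Of the 8 differences, 7 transitions and 1 transversion, so the answer is 7.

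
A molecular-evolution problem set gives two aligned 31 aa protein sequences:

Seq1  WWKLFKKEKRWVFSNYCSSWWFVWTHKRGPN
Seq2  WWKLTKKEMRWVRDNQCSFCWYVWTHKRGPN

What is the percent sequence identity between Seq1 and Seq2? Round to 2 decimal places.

Differing sites — 5:F/T; 9:K/M; 13:F/R; 14:S/D; 16:Y/Q; 19:S/F; 20:W/C; 22:F/Y.
23 of the 31 sites match, so the percent identity is 23/31 × 100 = 74.19%.

74.19%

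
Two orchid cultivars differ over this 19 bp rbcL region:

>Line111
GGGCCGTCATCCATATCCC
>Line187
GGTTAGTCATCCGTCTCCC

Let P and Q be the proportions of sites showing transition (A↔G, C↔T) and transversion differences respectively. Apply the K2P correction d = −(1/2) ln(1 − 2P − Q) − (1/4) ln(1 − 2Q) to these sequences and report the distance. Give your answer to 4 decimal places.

0.3246

Differing sites — 3:G/T (Tv); 4:C/T (Ti); 5:C/A (Tv); 13:A/G (Ti); 15:A/C (Tv).
Of the 5 differences, 2 transitions and 3 transversions over 19 sites: P = 2/19 = 0.105263, Q = 3/19 = 0.157895.
d = −0.5·ln(0.631579) − 0.25·ln(0.684210) = −0.5·(-0.459532) − 0.25·(-0.379490) = 0.3246.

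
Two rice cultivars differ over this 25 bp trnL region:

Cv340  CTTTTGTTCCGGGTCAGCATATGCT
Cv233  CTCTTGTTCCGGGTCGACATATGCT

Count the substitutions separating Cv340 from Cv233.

Differing sites — 3:T/C; 16:A/G; 17:G/A.
That gives 3 mismatches out of 25 aligned sites, so the Hamming distance is 3.

3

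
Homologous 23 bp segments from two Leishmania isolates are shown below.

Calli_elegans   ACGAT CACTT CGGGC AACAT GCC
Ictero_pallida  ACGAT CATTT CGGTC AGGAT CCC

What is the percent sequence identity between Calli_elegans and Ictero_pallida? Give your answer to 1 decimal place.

Differing sites — 8:C/T; 14:G/T; 17:A/G; 18:C/G; 21:G/C.
18 of the 23 sites match, so the percent identity is 18/23 × 100 = 78.3%.

78.3%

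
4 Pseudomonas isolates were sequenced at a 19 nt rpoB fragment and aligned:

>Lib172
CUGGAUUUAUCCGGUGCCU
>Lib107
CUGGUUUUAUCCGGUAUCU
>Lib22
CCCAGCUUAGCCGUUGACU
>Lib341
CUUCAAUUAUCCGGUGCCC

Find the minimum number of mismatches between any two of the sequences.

Pairwise Hamming distances:
  Lib172 vs Lib107: 3
  Lib172 vs Lib22: 8
  Lib172 vs Lib341: 4
  Lib107 vs Lib22: 9
  Lib107 vs Lib341: 7
  Lib22 vs Lib341: 9
The smallest is 3, between Lib172 and Lib107.

3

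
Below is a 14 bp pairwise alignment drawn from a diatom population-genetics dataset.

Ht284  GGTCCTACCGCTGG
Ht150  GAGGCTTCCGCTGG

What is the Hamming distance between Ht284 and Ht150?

Mismatches occur at site 2 (G↔A), site 3 (T↔G), site 4 (C↔G), site 7 (A↔T).
That gives 4 mismatches out of 14 aligned sites, so the Hamming distance is 4.

4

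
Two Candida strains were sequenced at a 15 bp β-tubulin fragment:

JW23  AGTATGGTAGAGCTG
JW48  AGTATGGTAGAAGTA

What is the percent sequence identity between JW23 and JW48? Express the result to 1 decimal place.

80.0%

The sequences differ at positions 12 (G/A), 13 (C/G), 15 (G/A).
12 of the 15 sites match, so the percent identity is 12/15 × 100 = 80.0%.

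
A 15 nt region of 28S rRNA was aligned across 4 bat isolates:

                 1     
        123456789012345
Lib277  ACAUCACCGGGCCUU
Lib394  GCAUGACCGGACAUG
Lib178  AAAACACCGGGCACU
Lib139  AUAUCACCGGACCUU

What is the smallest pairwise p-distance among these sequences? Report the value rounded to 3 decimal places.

Pairwise Hamming distances:
  Lib277 vs Lib394: 5
  Lib277 vs Lib178: 4
  Lib277 vs Lib139: 2
  Lib394 vs Lib178: 7
  Lib394 vs Lib139: 5
  Lib178 vs Lib139: 5
The smallest is 2 mismatches, between Lib277 and Lib139; p = 2/15 = 0.133.

0.133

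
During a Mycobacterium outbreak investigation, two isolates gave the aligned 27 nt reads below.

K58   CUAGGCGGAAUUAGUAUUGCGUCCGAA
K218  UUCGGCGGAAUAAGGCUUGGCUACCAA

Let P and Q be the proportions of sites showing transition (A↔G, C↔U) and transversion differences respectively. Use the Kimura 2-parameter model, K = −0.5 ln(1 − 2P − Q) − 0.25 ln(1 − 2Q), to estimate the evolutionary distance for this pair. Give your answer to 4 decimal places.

0.4558

Differing sites — 1:C/U (Ti); 3:A/C (Tv); 12:U/A (Tv); 15:U/G (Tv); 16:A/C (Tv); 20:C/G (Tv); 21:G/C (Tv); 23:C/A (Tv); 25:G/C (Tv).
Of the 9 differences, 1 transition and 8 transversions over 27 sites: P = 1/27 = 0.037037, Q = 8/27 = 0.296296.
d = −0.5·ln(0.629630) − 0.25·ln(0.407408) = −0.5·(-0.462623) − 0.25·(-0.897940) = 0.4558.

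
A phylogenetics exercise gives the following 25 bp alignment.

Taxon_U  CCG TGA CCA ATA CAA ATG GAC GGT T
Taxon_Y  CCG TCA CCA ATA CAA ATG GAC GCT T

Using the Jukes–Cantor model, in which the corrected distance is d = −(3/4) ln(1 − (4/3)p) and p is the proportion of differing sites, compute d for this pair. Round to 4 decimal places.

0.0846

The sequences differ at positions 5 (G/C), 23 (G/C).
p = 2/25 = 0.080000.
d = −0.75 · ln(1 − (4/3)·0.080000) = −0.75 · ln(0.893333) = −0.75 · (-0.112796) = 0.0846.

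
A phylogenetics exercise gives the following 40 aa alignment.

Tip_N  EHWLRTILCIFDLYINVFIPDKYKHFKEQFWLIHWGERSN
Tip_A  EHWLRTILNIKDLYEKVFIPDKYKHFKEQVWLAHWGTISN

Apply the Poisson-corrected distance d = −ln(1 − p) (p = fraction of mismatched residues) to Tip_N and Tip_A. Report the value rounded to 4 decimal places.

Differing sites — 9:C/N; 11:F/K; 15:I/E; 16:N/K; 30:F/V; 33:I/A; 37:E/T; 38:R/I.
p = 8/40 = 0.200000.
d = −ln(1 − 0.200000) = −ln(0.800000) = 0.2231.

0.2231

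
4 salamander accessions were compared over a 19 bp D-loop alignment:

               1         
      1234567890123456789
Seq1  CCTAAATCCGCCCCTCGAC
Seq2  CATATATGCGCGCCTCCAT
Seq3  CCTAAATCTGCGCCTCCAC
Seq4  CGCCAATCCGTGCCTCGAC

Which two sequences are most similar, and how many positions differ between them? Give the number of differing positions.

3

Pairwise Hamming distances:
  Seq1 vs Seq2: 6
  Seq1 vs Seq3: 3
  Seq1 vs Seq4: 5
  Seq2 vs Seq3: 5
  Seq2 vs Seq4: 8
  Seq3 vs Seq4: 6
The smallest is 3, between Seq1 and Seq3.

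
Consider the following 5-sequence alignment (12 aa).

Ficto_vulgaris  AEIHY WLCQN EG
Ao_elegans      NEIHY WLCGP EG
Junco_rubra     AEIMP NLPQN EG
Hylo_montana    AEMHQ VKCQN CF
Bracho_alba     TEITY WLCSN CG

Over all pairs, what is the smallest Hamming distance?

3

Pairwise Hamming distances:
  Ficto_vulgaris vs Ao_elegans: 3
  Ficto_vulgaris vs Junco_rubra: 4
  Ficto_vulgaris vs Hylo_montana: 6
  Ficto_vulgaris vs Bracho_alba: 4
  Ao_elegans vs Junco_rubra: 7
  Ao_elegans vs Hylo_montana: 9
  Ao_elegans vs Bracho_alba: 5
  Junco_rubra vs Hylo_montana: 8
  Junco_rubra vs Bracho_alba: 7
  Hylo_montana vs Bracho_alba: 8
The smallest is 3, between Ficto_vulgaris and Ao_elegans.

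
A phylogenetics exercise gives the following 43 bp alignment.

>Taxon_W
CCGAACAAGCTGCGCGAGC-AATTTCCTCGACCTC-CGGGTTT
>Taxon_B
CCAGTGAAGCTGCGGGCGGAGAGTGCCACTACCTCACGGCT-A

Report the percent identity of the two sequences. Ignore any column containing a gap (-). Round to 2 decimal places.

Excluding the 3 gap columns leaves 40 comparable sites.
Differing sites — 3:G/A; 4:A/G; 5:A/T; 6:C/G; 15:C/G; 17:A/C; 19:C/G; 21:A/G; 23:T/G; 25:T/G; 28:T/A; 30:G/T; 40:G/C; 43:T/A.
26 of the 40 comparable sites match, so the percent identity is 26/40 × 100 = 65.00%.

65.00%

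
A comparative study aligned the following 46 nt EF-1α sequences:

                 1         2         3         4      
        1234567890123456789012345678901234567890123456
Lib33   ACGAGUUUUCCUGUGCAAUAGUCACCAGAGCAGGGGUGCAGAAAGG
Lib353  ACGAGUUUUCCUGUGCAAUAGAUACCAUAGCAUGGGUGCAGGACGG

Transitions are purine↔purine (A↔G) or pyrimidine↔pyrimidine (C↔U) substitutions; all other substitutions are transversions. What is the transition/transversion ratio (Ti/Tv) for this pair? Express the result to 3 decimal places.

Mismatches occur at site 22 (U/A, transversion), site 23 (C/U, transition), site 28 (G/U, transversion), site 33 (G/U, transversion), site 42 (A/G, transition), site 44 (A/C, transversion).
Of the 6 differences, 2 transitions and 4 transversions, so Ti/Tv = 2/4 = 0.500.

0.500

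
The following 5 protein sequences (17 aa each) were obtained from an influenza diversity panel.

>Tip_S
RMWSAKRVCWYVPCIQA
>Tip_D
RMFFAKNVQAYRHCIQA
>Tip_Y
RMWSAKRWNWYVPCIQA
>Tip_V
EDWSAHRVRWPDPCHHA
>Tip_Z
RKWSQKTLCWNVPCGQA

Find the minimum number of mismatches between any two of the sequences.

2

Pairwise Hamming distances:
  Tip_S vs Tip_D: 7
  Tip_S vs Tip_Y: 2
  Tip_S vs Tip_V: 8
  Tip_S vs Tip_Z: 6
  Tip_D vs Tip_Y: 8
  Tip_D vs Tip_V: 13
  Tip_D vs Tip_Z: 12
  Tip_Y vs Tip_V: 9
  Tip_Y vs Tip_Z: 7
  Tip_V vs Tip_Z: 11
The smallest is 2, between Tip_S and Tip_Y.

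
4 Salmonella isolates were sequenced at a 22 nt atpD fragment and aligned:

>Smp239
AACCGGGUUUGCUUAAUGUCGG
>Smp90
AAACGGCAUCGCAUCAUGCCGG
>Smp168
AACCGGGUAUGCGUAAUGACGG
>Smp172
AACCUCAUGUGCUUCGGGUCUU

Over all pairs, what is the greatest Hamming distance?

13

Pairwise Hamming distances:
  Smp239 vs Smp90: 7
  Smp239 vs Smp168: 3
  Smp239 vs Smp172: 9
  Smp90 vs Smp168: 8
  Smp90 vs Smp172: 13
  Smp168 vs Smp172: 11
The largest is 13, between Smp90 and Smp172.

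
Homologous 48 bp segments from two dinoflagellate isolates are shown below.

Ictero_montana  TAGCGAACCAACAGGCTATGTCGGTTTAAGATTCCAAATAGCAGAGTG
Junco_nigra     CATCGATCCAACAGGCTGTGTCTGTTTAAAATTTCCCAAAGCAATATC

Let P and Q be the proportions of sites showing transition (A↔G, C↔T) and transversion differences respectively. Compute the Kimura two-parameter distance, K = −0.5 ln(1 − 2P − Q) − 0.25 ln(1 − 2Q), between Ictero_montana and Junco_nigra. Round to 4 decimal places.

Mismatches occur at site 1 (T/C, transition), site 3 (G/T, transversion), site 7 (A/T, transversion), site 18 (A/G, transition), site 23 (G/T, transversion), site 30 (G/A, transition), site 34 (C/T, transition), site 36 (A/C, transversion), site 37 (A/C, transversion), site 39 (T/A, transversion), site 44 (G/A, transition), site 45 (A/T, transversion), site 46 (G/A, transition), site 48 (G/C, transversion).
Of the 14 differences, 6 transitions and 8 transversions over 48 sites: P = 6/48 = 0.125000, Q = 8/48 = 0.166667.
d = −0.5·ln(0.583333) − 0.25·ln(0.666666) = −0.5·(-0.538997) − 0.25·(-0.405466) = 0.3709.

0.3709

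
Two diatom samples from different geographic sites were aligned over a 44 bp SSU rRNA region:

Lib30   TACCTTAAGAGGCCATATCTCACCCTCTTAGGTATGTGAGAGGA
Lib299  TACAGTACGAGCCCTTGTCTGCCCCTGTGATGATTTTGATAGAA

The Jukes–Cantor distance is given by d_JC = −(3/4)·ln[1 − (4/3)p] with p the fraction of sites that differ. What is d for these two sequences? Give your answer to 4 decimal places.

0.4975

Differing sites — 4:C/A; 5:T/G; 8:A/C; 12:G/C; 15:A/T; 17:A/G; 21:C/G; 22:A/C; 27:C/G; 29:T/G; 31:G/T; 33:T/A; 34:A/T; 36:G/T; 40:G/T; 43:G/A.
p = 16/44 = 0.363636.
d = −0.75 · ln(1 − (4/3)·0.363636) = −0.75 · ln(0.515152) = −0.75 · (-0.663293) = 0.4975.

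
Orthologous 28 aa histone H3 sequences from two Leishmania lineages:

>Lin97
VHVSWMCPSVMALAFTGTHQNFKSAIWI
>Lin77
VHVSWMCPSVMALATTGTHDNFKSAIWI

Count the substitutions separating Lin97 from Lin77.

2

Mismatches occur at site 15 (F→T), site 20 (Q→D).
That gives 2 mismatches out of 28 aligned sites, so the Hamming distance is 2.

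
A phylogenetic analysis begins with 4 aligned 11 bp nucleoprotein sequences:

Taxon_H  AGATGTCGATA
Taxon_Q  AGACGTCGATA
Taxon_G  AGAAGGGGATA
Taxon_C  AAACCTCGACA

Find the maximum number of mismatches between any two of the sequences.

6

Pairwise Hamming distances:
  Taxon_H vs Taxon_Q: 1
  Taxon_H vs Taxon_G: 3
  Taxon_H vs Taxon_C: 4
  Taxon_Q vs Taxon_G: 3
  Taxon_Q vs Taxon_C: 3
  Taxon_G vs Taxon_C: 6
The largest is 6, between Taxon_G and Taxon_C.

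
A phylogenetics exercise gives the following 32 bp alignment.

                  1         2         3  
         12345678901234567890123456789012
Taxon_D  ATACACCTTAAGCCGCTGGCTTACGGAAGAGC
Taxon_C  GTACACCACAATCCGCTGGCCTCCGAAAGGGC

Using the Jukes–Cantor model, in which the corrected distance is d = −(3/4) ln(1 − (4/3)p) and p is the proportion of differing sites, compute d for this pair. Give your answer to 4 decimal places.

The sequences differ at positions 1 (A/G), 8 (T/A), 9 (T/C), 12 (G/T), 21 (T/C), 23 (A/C), 26 (G/A), 30 (A/G).
p = 8/32 = 0.250000.
d = −0.75 · ln(1 − (4/3)·0.250000) = −0.75 · ln(0.666667) = −0.75 · (-0.405465) = 0.3041.

0.3041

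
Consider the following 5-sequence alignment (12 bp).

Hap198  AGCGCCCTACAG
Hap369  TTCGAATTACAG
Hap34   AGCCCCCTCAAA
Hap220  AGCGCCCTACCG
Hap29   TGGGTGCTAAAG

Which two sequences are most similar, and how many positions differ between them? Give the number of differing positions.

1

Pairwise Hamming distances:
  Hap198 vs Hap369: 5
  Hap198 vs Hap34: 4
  Hap198 vs Hap220: 1
  Hap198 vs Hap29: 5
  Hap369 vs Hap34: 9
  Hap369 vs Hap220: 6
  Hap369 vs Hap29: 6
  Hap34 vs Hap220: 5
  Hap34 vs Hap29: 7
  Hap220 vs Hap29: 6
The smallest is 1, between Hap198 and Hap220.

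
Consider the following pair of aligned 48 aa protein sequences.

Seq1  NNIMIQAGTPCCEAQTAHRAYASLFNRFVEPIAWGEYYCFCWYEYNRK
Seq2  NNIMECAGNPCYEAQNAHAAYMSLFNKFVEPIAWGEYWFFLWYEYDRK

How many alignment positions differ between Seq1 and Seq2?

12

The sequences differ at positions 5 (I/E), 6 (Q/C), 9 (T/N), 12 (C/Y), 16 (T/N), 19 (R/A), 22 (A/M), 27 (R/K), 38 (Y/W), 39 (C/F), 41 (C/L), 46 (N/D).
That gives 12 mismatches out of 48 aligned sites, so the Hamming distance is 12.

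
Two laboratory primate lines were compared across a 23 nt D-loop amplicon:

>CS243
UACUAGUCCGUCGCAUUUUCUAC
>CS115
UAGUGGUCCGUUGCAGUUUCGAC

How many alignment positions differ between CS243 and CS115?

5

Differing sites — 3:C/G; 5:A/G; 12:C/U; 16:U/G; 21:U/G.
That gives 5 mismatches out of 23 aligned sites, so the Hamming distance is 5.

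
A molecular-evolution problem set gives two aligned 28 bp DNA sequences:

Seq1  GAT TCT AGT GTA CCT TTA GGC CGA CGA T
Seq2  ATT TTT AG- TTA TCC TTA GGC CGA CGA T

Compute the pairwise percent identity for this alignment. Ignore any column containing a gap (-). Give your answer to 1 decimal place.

77.8%

Excluding the 1 gap column leaves 27 comparable sites.
The sequences differ at positions 1 (G/A), 2 (A/T), 5 (C/T), 10 (G/T), 13 (C/T), 15 (T/C).
21 of the 27 comparable sites match, so the percent identity is 21/27 × 100 = 77.8%.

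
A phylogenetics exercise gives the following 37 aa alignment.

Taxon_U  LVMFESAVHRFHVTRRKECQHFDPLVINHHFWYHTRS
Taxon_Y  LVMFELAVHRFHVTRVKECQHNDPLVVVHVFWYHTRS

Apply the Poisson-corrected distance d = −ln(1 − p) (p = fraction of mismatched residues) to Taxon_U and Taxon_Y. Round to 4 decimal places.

0.1769

Mismatches occur at site 6 (S↔L), site 16 (R↔V), site 22 (F↔N), site 27 (I↔V), site 28 (N↔V), site 30 (H↔V).
p = 6/37 = 0.162162.
d = −ln(1 − 0.162162) = −ln(0.837838) = 0.1769.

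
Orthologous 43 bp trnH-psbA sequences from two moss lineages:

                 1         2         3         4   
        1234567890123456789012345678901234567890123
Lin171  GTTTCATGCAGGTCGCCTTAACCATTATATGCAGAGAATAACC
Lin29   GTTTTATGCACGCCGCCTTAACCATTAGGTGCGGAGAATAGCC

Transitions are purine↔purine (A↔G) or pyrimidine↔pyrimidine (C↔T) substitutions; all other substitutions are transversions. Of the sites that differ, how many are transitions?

Mismatches occur at site 5 (C↔T, transition), site 11 (G↔C, transversion), site 13 (T↔C, transition), site 28 (T↔G, transversion), site 29 (A↔G, transition), site 33 (A↔G, transition), site 41 (A↔G, transition).
Of the 7 differences, 5 transitions and 2 transversions, so the answer is 5.

5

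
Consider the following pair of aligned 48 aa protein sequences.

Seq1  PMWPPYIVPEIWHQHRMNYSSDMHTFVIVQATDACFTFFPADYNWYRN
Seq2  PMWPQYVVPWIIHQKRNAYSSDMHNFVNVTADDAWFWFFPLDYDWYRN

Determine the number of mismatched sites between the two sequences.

15

The sequences differ at positions 5 (P/Q), 7 (I/V), 10 (E/W), 12 (W/I), 15 (H/K), 17 (M/N), 18 (N/A), 25 (T/N), 28 (I/N), 30 (Q/T), 32 (T/D), 35 (C/W), 37 (T/W), 41 (A/L), 44 (N/D).
That gives 15 mismatches out of 48 aligned sites, so the Hamming distance is 15.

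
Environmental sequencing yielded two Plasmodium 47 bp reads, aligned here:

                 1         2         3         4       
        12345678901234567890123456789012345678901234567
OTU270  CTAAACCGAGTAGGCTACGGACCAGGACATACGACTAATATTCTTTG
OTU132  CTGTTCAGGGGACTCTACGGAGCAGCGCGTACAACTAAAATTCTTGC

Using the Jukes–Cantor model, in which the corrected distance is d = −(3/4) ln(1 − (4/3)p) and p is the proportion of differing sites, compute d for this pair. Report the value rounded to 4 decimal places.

Mismatches occur at site 3 (A→G), site 4 (A→T), site 5 (A→T), site 7 (C→A), site 9 (A→G), site 11 (T→G), site 13 (G→C), site 14 (G→T), site 22 (C→G), site 26 (G→C), site 27 (A→G), site 29 (A→G), site 33 (G→A), site 39 (T→A), site 46 (T→G), site 47 (G→C).
p = 16/47 = 0.340426.
d = −0.75 · ln(1 − (4/3)·0.340426) = −0.75 · ln(0.546099) = −0.75 · (-0.604955) = 0.4537.

0.4537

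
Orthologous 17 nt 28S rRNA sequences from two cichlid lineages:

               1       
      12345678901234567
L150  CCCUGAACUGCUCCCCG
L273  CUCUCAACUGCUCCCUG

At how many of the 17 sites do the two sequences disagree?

Differing sites — 2:C/U; 5:G/C; 16:C/U.
That gives 3 mismatches out of 17 aligned sites, so the Hamming distance is 3.

3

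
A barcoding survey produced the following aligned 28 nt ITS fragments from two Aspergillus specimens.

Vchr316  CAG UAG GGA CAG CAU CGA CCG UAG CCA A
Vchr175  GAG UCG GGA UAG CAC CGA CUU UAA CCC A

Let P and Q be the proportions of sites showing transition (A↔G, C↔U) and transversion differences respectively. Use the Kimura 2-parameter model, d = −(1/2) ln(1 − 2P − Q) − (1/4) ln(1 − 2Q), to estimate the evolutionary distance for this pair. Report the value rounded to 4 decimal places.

0.3639

Differing sites — 1:C/G (Tv); 5:A/C (Tv); 10:C/U (Ti); 15:U/C (Ti); 20:C/U (Ti); 21:G/U (Tv); 24:G/A (Ti); 27:A/C (Tv).
Of the 8 differences, 4 transitions and 4 transversions over 28 sites: P = 4/28 = 0.142857, Q = 4/28 = 0.142857.
d = −0.5·ln(0.571429) − 0.25·ln(0.714286) = −0.5·(-0.559615) − 0.25·(-0.336472) = 0.3639.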